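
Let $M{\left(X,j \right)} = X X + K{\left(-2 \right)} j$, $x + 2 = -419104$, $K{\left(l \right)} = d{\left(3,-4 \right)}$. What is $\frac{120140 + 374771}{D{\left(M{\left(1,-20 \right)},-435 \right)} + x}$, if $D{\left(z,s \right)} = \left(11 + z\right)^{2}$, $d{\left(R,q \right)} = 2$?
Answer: $- \frac{494911}{418322} \approx -1.1831$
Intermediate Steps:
$K{\left(l \right)} = 2$
$x = -419106$ ($x = -2 - 419104 = -419106$)
$M{\left(X,j \right)} = X^{2} + 2 j$ ($M{\left(X,j \right)} = X X + 2 j = X^{2} + 2 j$)
$\frac{120140 + 374771}{D{\left(M{\left(1,-20 \right)},-435 \right)} + x} = \frac{120140 + 374771}{\left(11 + \left(1^{2} + 2 \left(-20\right)\right)\right)^{2} - 419106} = \frac{494911}{\left(11 + \left(1 - 40\right)\right)^{2} - 419106} = \frac{494911}{\left(11 - 39\right)^{2} - 419106} = \frac{494911}{\left(-28\right)^{2} - 419106} = \frac{494911}{784 - 419106} = \frac{494911}{-418322} = 494911 \left(- \frac{1}{418322}\right) = - \frac{494911}{418322}$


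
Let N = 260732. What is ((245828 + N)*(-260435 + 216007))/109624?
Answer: -2813180960/13703 ≈ -2.0530e+5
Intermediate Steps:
((245828 + N)*(-260435 + 216007))/109624 = ((245828 + 260732)*(-260435 + 216007))/109624 = (506560*(-44428))*(1/109624) = -22505447680*1/109624 = -2813180960/13703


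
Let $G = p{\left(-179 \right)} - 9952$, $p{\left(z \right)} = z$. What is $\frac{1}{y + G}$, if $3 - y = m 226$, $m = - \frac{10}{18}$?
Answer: $- \frac{9}{90022} \approx -9.9976 \cdot 10^{-5}$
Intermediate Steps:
$m = - \frac{5}{9}$ ($m = - \frac{10}{18} = \left(-1\right) \frac{5}{9} = - \frac{5}{9} \approx -0.55556$)
$y = \frac{1157}{9}$ ($y = 3 - \left(- \frac{5}{9}\right) 226 = 3 - - \frac{1130}{9} = 3 + \frac{1130}{9} = \frac{1157}{9} \approx 128.56$)
$G = -10131$ ($G = -179 - 9952 = -10131$)
$\frac{1}{y + G} = \frac{1}{\frac{1157}{9} - 10131} = \frac{1}{- \frac{90022}{9}} = - \frac{9}{90022}$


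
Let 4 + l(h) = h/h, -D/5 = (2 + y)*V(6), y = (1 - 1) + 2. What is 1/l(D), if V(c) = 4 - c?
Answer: -⅓ ≈ -0.33333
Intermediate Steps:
y = 2 (y = 0 + 2 = 2)
D = 40 (D = -5*(2 + 2)*(4 - 1*6) = -20*(4 - 6) = -20*(-2) = -5*(-8) = 40)
l(h) = -3 (l(h) = -4 + h/h = -4 + 1 = -3)
1/l(D) = 1/(-3) = -⅓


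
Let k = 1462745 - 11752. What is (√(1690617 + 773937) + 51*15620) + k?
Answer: 2247613 + √2464554 ≈ 2.2492e+6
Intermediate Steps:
k = 1450993
(√(1690617 + 773937) + 51*15620) + k = (√(1690617 + 773937) + 51*15620) + 1450993 = (√2464554 + 796620) + 1450993 = (796620 + √2464554) + 1450993 = 2247613 + √2464554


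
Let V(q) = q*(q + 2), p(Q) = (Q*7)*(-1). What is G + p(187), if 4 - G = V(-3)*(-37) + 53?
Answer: -1247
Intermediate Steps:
p(Q) = -7*Q (p(Q) = (7*Q)*(-1) = -7*Q)
V(q) = q*(2 + q)
G = 62 (G = 4 - (-3*(2 - 3)*(-37) + 53) = 4 - (-3*(-1)*(-37) + 53) = 4 - (3*(-37) + 53) = 4 - (-111 + 53) = 4 - 1*(-58) = 4 + 58 = 62)
G + p(187) = 62 - 7*187 = 62 - 1309 = -1247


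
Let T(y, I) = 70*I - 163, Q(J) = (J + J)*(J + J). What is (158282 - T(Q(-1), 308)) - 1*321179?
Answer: -184294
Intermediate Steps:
Q(J) = 4*J² (Q(J) = (2*J)*(2*J) = 4*J²)
T(y, I) = -163 + 70*I
(158282 - T(Q(-1), 308)) - 1*321179 = (158282 - (-163 + 70*308)) - 1*321179 = (158282 - (-163 + 21560)) - 321179 = (158282 - 1*21397) - 321179 = (158282 - 21397) - 321179 = 136885 - 321179 = -184294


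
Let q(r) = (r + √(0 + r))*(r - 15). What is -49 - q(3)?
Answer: -13 + 12*√3 ≈ 7.7846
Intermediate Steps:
q(r) = (-15 + r)*(r + √r) (q(r) = (r + √r)*(-15 + r) = (-15 + r)*(r + √r))
-49 - q(3) = -49 - (3² + 3^(3/2) - 15*3 - 15*√3) = -49 - (9 + 3*√3 - 45 - 15*√3) = -49 - (-36 - 12*√3) = -49 + (36 + 12*√3) = -13 + 12*√3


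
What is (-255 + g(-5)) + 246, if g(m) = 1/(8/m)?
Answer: -77/8 ≈ -9.6250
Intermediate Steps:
g(m) = m/8
(-255 + g(-5)) + 246 = (-255 + (⅛)*(-5)) + 246 = (-255 - 5/8) + 246 = -2045/8 + 246 = -77/8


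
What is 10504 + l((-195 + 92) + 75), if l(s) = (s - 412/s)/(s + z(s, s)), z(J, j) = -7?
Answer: 2573573/245 ≈ 10504.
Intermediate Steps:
l(s) = (s - 412/s)/(-7 + s) (l(s) = (s - 412/s)/(s - 7) = (s - 412/s)/(-7 + s))
10504 + l((-195 + 92) + 75) = 10504 + (-412 + ((-195 + 92) + 75)**2)/(((-195 + 92) + 75)*(-7 + ((-195 + 92) + 75))) = 10504 + (-412 + (-103 + 75)**2)/((-103 + 75)*(-7 + (-103 + 75))) = 10504 + (-412 + (-28)**2)/((-28)*(-7 - 28)) = 10504 - 1/28*(-412 + 784)/(-35) = 10504 - 1/28*(-1/35)*372 = 10504 + 93/245 = 2573573/245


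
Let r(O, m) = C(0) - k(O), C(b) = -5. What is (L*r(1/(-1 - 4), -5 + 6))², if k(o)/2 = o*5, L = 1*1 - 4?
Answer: 81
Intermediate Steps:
L = -3 (L = 1 - 4 = -3)
k(o) = 10*o (k(o) = 2*(o*5) = 2*(5*o) = 10*o)
r(O, m) = -5 - 10*O
(L*r(1/(-1 - 4), -5 + 6))² = (-3*(-5 - 10/(-1 - 4)))² = (-3*(-5 - 10/(-5)))² = (-3*(-5 - 10*(-⅕)))² = (-3*(-5 + 2))² = (-3*(-3))² = 9² = 81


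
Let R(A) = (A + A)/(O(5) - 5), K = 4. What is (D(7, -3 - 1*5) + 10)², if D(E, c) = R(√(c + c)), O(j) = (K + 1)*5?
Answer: 2496/25 + 8*I ≈ 99.84 + 8.0*I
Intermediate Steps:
O(j) = 25 (O(j) = (4 + 1)*5 = 5*5 = 25)
R(A) = A/10 (R(A) = (A + A)/(25 - 5) = (2*A)/20 = (2*A)*(1/20) = A/10)
D(E, c) = √2*√c/10 (D(E, c) = √(c + c)/10 = √(2*c)/10 = (√2*√c)/10 = √2*√c/10)
(D(7, -3 - 1*5) + 10)² = (√2*√(-3 - 1*5)/10 + 10)² = (√2*√(-3 - 5)/10 + 10)² = (√2*√(-8)/10 + 10)² = (√2*(2*I*√2)/10 + 10)² = (2*I/5 + 10)² = (10 + 2*I/5)²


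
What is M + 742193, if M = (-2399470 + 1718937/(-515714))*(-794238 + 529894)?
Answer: 163555374150273325/257857 ≈ 6.3429e+11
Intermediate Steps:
M = 163555182770612924/257857 (M = (-2399470 + 1718937*(-1/515714))*(-264344) = (-2399470 - 1718937/515714)*(-264344) = -1237441990517/515714*(-264344) = 163555182770612924/257857 ≈ 6.3429e+11)
M + 742193 = 163555182770612924/257857 + 742193 = 163555374150273325/257857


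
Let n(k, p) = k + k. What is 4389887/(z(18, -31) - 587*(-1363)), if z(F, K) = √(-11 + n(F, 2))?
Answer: 4389887/800086 ≈ 5.4868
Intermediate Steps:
n(k, p) = 2*k
z(F, K) = √(-11 + 2*F)
4389887/(z(18, -31) - 587*(-1363)) = 4389887/(√(-11 + 2*18) - 587*(-1363)) = 4389887/(√(-11 + 36) + 800081) = 4389887/(√25 + 800081) = 4389887/(5 + 800081) = 4389887/800086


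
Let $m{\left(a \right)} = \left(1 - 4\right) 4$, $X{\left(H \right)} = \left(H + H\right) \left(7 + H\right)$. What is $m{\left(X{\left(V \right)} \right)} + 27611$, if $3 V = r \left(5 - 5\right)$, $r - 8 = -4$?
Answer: $27599$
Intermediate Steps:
$r = 4$ ($r = 8 - 4 = 4$)
$V = 0$ ($V = \frac{4 \left(5 - 5\right)}{3} = \frac{4 \cdot 0}{3} = \frac{1}{3} \cdot 0 = 0$)
$X{\left(H \right)} = 2 H \left(7 + H\right)$
$m{\left(a \right)} = -12$ ($m{\left(a \right)} = \left(-3\right) 4 = -12$)
$m{\left(X{\left(V \right)} \right)} + 27611 = -12 + 27611 = 27599$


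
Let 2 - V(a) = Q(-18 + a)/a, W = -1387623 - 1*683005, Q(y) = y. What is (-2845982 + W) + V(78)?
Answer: -63915914/13 ≈ -4.9166e+6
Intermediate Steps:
W = -2070628 (W = -1387623 - 683005 = -2070628)
V(a) = 2 - (-18 + a)/a
(-2845982 + W) + V(78) = (-2845982 - 2070628) + (18 + 78)/78 = -4916610 + (1/78)*96 = -4916610 + 16/13 = -63915914/13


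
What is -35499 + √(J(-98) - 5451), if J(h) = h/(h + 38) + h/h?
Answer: -35499 + I*√4903530/30 ≈ -35499.0 + 73.813*I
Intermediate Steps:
J(h) = 1 + h/(38 + h) (J(h) = h/(38 + h) + 1 = 1 + h/(38 + h))
-35499 + √(J(-98) - 5451) = -35499 + √(2*(19 - 98)/(38 - 98) - 5451) = -35499 + √(2*(-79)/(-60) - 5451) = -35499 + √(2*(-1/60)*(-79) - 5451) = -35499 + √(79/30 - 5451) = -35499 + √(-163451/30) = -35499 + I*√4903530/30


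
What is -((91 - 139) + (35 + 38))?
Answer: -25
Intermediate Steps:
-((91 - 139) + (35 + 38)) = -(-48 + 73) = -1*25 = -25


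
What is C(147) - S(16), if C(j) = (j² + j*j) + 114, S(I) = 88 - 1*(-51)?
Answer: 43193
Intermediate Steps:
S(I) = 139 (S(I) = 88 + 51 = 139)
C(j) = 114 + 2*j² (C(j) = (j² + j²) + 114 = 2*j² + 114 = 114 + 2*j²)
C(147) - S(16) = (114 + 2*147²) - 1*139 = (114 + 2*21609) - 139 = (114 + 43218) - 139 = 43332 - 139 = 43193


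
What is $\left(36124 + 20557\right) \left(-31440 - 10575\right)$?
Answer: $-2381452215$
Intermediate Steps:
$\left(36124 + 20557\right) \left(-31440 - 10575\right) = 56681 \left(-42015\right) = -2381452215$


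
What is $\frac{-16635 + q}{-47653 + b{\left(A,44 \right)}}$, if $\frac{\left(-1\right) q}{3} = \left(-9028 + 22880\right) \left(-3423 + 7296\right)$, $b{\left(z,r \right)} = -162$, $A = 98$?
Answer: $\frac{160963023}{47815} \approx 3366.4$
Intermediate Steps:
$q = -160946388$ ($q = - 3 \left(-9028 + 22880\right) \left(-3423 + 7296\right) = - 3 \cdot 13852 \cdot 3873 = \left(-3\right) 53648796 = -160946388$)
$\frac{-16635 + q}{-47653 + b{\left(A,44 \right)}} = \frac{-16635 - 160946388}{-47653 - 162} = - \frac{160963023}{-47815} = \left(-160963023\right) \left(- \frac{1}{47815}\right) = \frac{160963023}{47815}$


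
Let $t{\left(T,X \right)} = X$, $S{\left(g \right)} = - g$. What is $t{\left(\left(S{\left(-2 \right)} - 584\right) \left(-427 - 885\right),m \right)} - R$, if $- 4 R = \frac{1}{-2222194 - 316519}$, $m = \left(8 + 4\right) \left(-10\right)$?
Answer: $- \frac{1218582241}{10154852} \approx -120.0$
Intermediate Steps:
$m = -120$ ($m = 12 \left(-10\right) = -120$)
$R = \frac{1}{10154852}$ ($R = - \frac{1}{4 \left(-2222194 - 316519\right)} = - \frac{1}{4 \left(-2538713\right)} = \left(- \frac{1}{4}\right) \left(- \frac{1}{2538713}\right) = \frac{1}{10154852} \approx 9.8475 \cdot 10^{-8}$)
$t{\left(\left(S{\left(-2 \right)} - 584\right) \left(-427 - 885\right),m \right)} - R = -120 - \frac{1}{10154852} = - \frac{1218582241}{10154852}$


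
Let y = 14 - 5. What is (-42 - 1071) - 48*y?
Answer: -1545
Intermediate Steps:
y = 9
(-42 - 1071) - 48*y = (-42 - 1071) - 48*9 = -1113 - 432 = -1545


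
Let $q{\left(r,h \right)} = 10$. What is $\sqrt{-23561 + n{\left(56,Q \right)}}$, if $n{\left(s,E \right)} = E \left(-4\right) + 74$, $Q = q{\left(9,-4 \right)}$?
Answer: $i \sqrt{23527} \approx 153.39 i$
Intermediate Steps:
$Q = 10$
$n{\left(s,E \right)} = 74 - 4 E$ ($n{\left(s,E \right)} = - 4 E + 74 = 74 - 4 E$)
$\sqrt{-23561 + n{\left(56,Q \right)}} = \sqrt{-23561 + \left(74 - 40\right)} = \sqrt{-23561 + 34} = \sqrt{-23527} = i \sqrt{23527}$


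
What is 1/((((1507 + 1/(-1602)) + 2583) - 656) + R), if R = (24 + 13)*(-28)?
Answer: 1602/3841595 ≈ 0.00041701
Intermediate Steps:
R = -1036 (R = 37*(-28) = -1036)
1/((((1507 + 1/(-1602)) + 2583) - 656) + R) = 1/((((1507 + 1/(-1602)) + 2583) - 656) - 1036) = 1/((((1507 - 1/1602) + 2583) - 656) - 1036) = 1/(((2414213/1602 + 2583) - 656) - 1036) = 1/((6552179/1602 - 656) - 1036) = 1/(5501267/1602 - 1036) = 1/(3841595/1602) = 1602/3841595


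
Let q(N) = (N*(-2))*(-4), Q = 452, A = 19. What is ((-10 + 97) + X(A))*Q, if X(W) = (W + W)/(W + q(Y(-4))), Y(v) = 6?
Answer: 2651884/67 ≈ 39580.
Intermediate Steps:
q(N) = 8*N (q(N) = -2*N*(-4) = 8*N)
X(W) = 2*W/(48 + W) (X(W) = (W + W)/(W + 8*6) = (2*W)/(W + 48) = (2*W)/(48 + W) = 2*W/(48 + W))
((-10 + 97) + X(A))*Q = ((-10 + 97) + 2*19/(48 + 19))*452 = (87 + 2*19/67)*452 = (87 + 2*19*(1/67))*452 = (87 + 38/67)*452 = (5867/67)*452 = 2651884/67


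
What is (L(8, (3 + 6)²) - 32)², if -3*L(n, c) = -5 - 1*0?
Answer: 8281/9 ≈ 920.11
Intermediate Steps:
L(n, c) = 5/3 (L(n, c) = -(-5 - 1*0)/3 = -(-5 + 0)/3 = -⅓*(-5) = 5/3)
(L(8, (3 + 6)²) - 32)² = (5/3 - 32)² = (-91/3)² = 8281/9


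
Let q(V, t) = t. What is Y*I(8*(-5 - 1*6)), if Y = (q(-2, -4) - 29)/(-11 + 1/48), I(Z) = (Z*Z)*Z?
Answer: -1079451648/527 ≈ -2.0483e+6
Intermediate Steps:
I(Z) = Z**3 (I(Z) = Z**2*Z = Z**3)
Y = 1584/527 (Y = (-4 - 29)/(-11 + 1/48) = -33/(-11 + 1/48) = -33/(-527/48) = -33*(-48/527) = 1584/527 ≈ 3.0057)
Y*I(8*(-5 - 1*6)) = 1584*(8*(-5 - 1*6))**3/527 = 1584*(8*(-5 - 6))**3/527 = 1584*(8*(-11))**3/527 = (1584/527)*(-88)**3 = (1584/527)*(-681472) = -1079451648/527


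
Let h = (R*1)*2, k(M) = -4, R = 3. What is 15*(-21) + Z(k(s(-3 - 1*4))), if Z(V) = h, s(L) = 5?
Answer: -309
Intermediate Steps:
h = 6 (h = (3*1)*2 = 3*2 = 6)
Z(V) = 6
15*(-21) + Z(k(s(-3 - 1*4))) = 15*(-21) + 6 = -315 + 6 = -309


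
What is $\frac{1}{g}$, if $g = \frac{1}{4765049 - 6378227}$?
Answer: $-1613178$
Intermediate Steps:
$g = - \frac{1}{1613178}$ ($g = \frac{1}{-1613178} = - \frac{1}{1613178} \approx -6.1989 \cdot 10^{-7}$)
$\frac{1}{g} = \frac{1}{- \frac{1}{1613178}} = -1613178$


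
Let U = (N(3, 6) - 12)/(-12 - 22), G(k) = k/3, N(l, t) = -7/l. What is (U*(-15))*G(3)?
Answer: -215/34 ≈ -6.3235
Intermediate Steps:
G(k) = k/3 (G(k) = k*(⅓) = k/3)
U = 43/102 (U = (-7/3 - 12)/(-12 - 22) = (-7*⅓ - 12)/(-34) = (-7/3 - 12)*(-1/34) = -43/3*(-1/34) = 43/102 ≈ 0.42157)
(U*(-15))*G(3) = ((43/102)*(-15))*((⅓)*3) = -215/34*1 = -215/34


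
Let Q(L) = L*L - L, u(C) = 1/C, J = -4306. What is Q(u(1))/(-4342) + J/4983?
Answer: -4306/4983 ≈ -0.86414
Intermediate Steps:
Q(L) = L**2 - L
Q(u(1))/(-4342) + J/4983 = ((-1 + 1/1)/1)/(-4342) - 4306/4983 = (1*(-1 + 1))*(-1/4342) - 4306*1/4983 = (1*0)*(-1/4342) - 4306/4983 = 0*(-1/4342) - 4306/4983 = 0 - 4306/4983 = -4306/4983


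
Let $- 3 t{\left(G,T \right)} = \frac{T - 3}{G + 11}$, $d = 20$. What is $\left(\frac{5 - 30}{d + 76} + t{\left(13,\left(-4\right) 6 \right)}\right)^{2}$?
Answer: $\frac{121}{9216} \approx 0.013129$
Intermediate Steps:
$t{\left(G,T \right)} = - \frac{-3 + T}{3 \left(11 + G\right)}$ ($t{\left(G,T \right)} = - \frac{\left(T - 3\right) \frac{1}{G + 11}}{3} = - \frac{\left(-3 + T\right) \frac{1}{11 + G}}{3} = - \frac{\frac{1}{11 + G} \left(-3 + T\right)}{3} = - \frac{-3 + T}{3 \left(11 + G\right)}$)
$\left(\frac{5 - 30}{d + 76} + t{\left(13,\left(-4\right) 6 \right)}\right)^{2} = \left(\frac{5 - 30}{20 + 76} + \frac{3 - \left(-4\right) 6}{3 \left(11 + 13\right)}\right)^{2} = \left(- \frac{25}{96} + \frac{3 - -24}{3 \cdot 24}\right)^{2} = \left(\left(-25\right) \frac{1}{96} + \frac{1}{3} \cdot \frac{1}{24} \left(3 + 24\right)\right)^{2} = \left(- \frac{25}{96} + \frac{1}{3} \cdot \frac{1}{24} \cdot 27\right)^{2} = \left(- \frac{25}{96} + \frac{3}{8}\right)^{2} = \left(\frac{11}{96}\right)^{2} = \frac{121}{9216}$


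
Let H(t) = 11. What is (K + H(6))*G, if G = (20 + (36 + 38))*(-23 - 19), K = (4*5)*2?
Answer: -201348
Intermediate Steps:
K = 40 (K = 20*2 = 40)
G = -3948 (G = (20 + 74)*(-42) = 94*(-42) = -3948)
(K + H(6))*G = (40 + 11)*(-3948) = 51*(-3948) = -201348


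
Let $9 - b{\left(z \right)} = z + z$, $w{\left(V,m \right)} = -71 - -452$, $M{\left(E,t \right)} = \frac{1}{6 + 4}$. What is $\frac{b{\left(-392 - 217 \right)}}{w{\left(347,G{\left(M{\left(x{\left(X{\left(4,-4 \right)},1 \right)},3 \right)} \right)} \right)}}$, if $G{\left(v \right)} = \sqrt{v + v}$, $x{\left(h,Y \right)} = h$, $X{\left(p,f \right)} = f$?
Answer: $\frac{409}{127} \approx 3.2205$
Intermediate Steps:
$M{\left(E,t \right)} = \frac{1}{10}$
$G{\left(v \right)} = \sqrt{2} \sqrt{v}$ ($G{\left(v \right)} = \sqrt{2 v} = \sqrt{2} \sqrt{v}$)
$w{\left(V,m \right)} = 381$ ($w{\left(V,m \right)} = -71 + 452 = 381$)
$b{\left(z \right)} = 9 - 2 z$ ($b{\left(z \right)} = 9 - \left(z + z\right) = 9 - 2 z$)
$\frac{b{\left(-392 - 217 \right)}}{w{\left(347,G{\left(M{\left(x{\left(X{\left(4,-4 \right)},1 \right)},3 \right)} \right)} \right)}} = \frac{9 - 2 \left(-392 - 217\right)}{381} = \left(9 - -1218\right) \frac{1}{381} = \left(9 + 1218\right) \frac{1}{381} = 1227 \cdot \frac{1}{381} = \frac{409}{127}$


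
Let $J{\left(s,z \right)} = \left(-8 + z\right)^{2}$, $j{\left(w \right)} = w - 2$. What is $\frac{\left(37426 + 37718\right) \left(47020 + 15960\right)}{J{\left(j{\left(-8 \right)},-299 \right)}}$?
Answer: $\frac{4732569120}{94249} \approx 50213.0$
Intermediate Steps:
$j{\left(w \right)} = -2 + w$
$\frac{\left(37426 + 37718\right) \left(47020 + 15960\right)}{J{\left(j{\left(-8 \right)},-299 \right)}} = \frac{\left(37426 + 37718\right) \left(47020 + 15960\right)}{\left(-8 - 299\right)^{2}} = \frac{75144 \cdot 62980}{\left(-307\right)^{2}} = \frac{4732569120}{94249}$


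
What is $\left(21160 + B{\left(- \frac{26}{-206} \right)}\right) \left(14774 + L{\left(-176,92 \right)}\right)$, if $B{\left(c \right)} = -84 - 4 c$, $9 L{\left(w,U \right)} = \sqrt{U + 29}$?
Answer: $\frac{96221093384}{309} \approx 3.114 \cdot 10^{8}$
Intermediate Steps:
$L{\left(w,U \right)} = \frac{\sqrt{29 + U}}{9}$ ($L{\left(w,U \right)} = \frac{\sqrt{U + 29}}{9} = \frac{\sqrt{29 + U}}{9}$)
$\left(21160 + B{\left(- \frac{26}{-206} \right)}\right) \left(14774 + L{\left(-176,92 \right)}\right) = \left(21160 - \left(84 + 4 \left(- \frac{26}{-206}\right)\right)\right) \left(14774 + \frac{\sqrt{29 + 92}}{9}\right) = \left(21160 - \left(84 + 4 \left(\left(-26\right) \left(- \frac{1}{206}\right)\right)\right)\right) \left(14774 + \frac{\sqrt{121}}{9}\right) = \left(21160 - \frac{8704}{103}\right) \left(14774 + \frac{1}{9} \cdot 11\right) = \left(21160 - \frac{8704}{103}\right) \left(14774 + \frac{11}{9}\right) = \left(21160 - \frac{8704}{103}\right) \frac{132977}{9} = \frac{2170776}{103} \cdot \frac{132977}{9} = \frac{96221093384}{309}$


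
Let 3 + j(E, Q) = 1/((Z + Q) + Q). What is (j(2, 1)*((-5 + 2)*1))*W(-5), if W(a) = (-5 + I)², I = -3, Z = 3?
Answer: 2688/5 ≈ 537.60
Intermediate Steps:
j(E, Q) = -3 + 1/(3 + 2*Q) (j(E, Q) = -3 + 1/((3 + Q) + Q) = -3 + 1/(3 + 2*Q))
W(a) = 64 (W(a) = (-5 - 3)² = (-8)² = 64)
(j(2, 1)*((-5 + 2)*1))*W(-5) = ((2*(-4 - 3*1)/(3 + 2*1))*((-5 + 2)*1))*64 = ((2*(-4 - 3)/(3 + 2))*(-3*1))*64 = ((2*(-7)/5)*(-3))*64 = ((2*(⅕)*(-7))*(-3))*64 = -14/5*(-3)*64 = (42/5)*64 = 2688/5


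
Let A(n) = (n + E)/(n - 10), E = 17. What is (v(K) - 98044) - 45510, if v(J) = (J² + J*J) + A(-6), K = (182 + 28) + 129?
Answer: 1380597/16 ≈ 86287.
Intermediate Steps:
A(n) = (17 + n)/(-10 + n) (A(n) = (n + 17)/(n - 10) = (17 + n)/(-10 + n))
K = 339 (K = 210 + 129 = 339)
v(J) = -11/16 + 2*J² (v(J) = (J² + J*J) + (17 - 6)/(-10 - 6) = (J² + J²) + 11/(-16) = 2*J² - 1/16*11 = 2*J² - 11/16 = -11/16 + 2*J²)
(v(K) - 98044) - 45510 = ((-11/16 + 2*339²) - 98044) - 45510 = ((-11/16 + 2*114921) - 98044) - 45510 = ((-11/16 + 229842) - 98044) - 45510 = (3677461/16 - 98044) - 45510 = 2108757/16 - 45510 = 1380597/16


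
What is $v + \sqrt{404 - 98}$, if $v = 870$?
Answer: $870 + 3 \sqrt{34} \approx 887.49$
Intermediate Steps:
$v + \sqrt{404 - 98} = 870 + \sqrt{404 - 98} = 870 + \sqrt{306} = 870 + 3 \sqrt{34}$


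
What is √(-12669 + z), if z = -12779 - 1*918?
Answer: I*√26366 ≈ 162.38*I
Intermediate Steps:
z = -13697 (z = -12779 - 918 = -13697)
√(-12669 + z) = √(-12669 - 13697) = √(-26366) = I*√26366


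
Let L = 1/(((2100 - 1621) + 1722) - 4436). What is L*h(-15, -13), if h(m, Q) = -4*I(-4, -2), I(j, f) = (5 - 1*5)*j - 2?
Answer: -8/2235 ≈ -0.0035794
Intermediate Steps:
I(j, f) = -2 (I(j, f) = (5 - 5)*j - 2 = 0*j - 2 = 0 - 2 = -2)
h(m, Q) = 8 (h(m, Q) = -4*(-2) = 8)
L = -1/2235 (L = 1/((479 + 1722) - 4436) = 1/(2201 - 4436) = 1/(-2235) = -1/2235 ≈ -0.00044743)
L*h(-15, -13) = -1/2235*8 = -8/2235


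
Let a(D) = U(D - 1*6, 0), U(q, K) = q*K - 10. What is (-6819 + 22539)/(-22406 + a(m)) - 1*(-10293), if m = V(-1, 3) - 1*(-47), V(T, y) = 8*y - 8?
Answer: 9613007/934 ≈ 10292.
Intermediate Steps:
V(T, y) = -8 + 8*y
U(q, K) = -10 + K*q (U(q, K) = K*q - 10 = -10 + K*q)
m = 63 (m = (-8 + 8*3) - 1*(-47) = (-8 + 24) + 47 = 16 + 47 = 63)
a(D) = -10 (a(D) = -10 + 0*(D - 1*6) = -10 + 0*(D - 6) = -10 + 0*(-6 + D) = -10 + 0 = -10)
(-6819 + 22539)/(-22406 + a(m)) - 1*(-10293) = (-6819 + 22539)/(-22406 - 10) - 1*(-10293) = 15720/(-22416) + 10293 = 15720*(-1/22416) + 10293 = -655/934 + 10293 = 9613007/934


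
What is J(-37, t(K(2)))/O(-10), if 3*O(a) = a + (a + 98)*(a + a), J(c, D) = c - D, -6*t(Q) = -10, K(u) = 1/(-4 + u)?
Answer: 58/885 ≈ 0.065537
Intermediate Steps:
t(Q) = 5/3 (t(Q) = -⅙*(-10) = 5/3)
O(a) = a/3 + 2*a*(98 + a)/3 (O(a) = (a + (a + 98)*(a + a))/3 = (a + (98 + a)*(2*a))/3 = (a + 2*a*(98 + a))/3 = a/3 + 2*a*(98 + a)/3)
J(-37, t(K(2)))/O(-10) = (-37 - 1*5/3)/(((⅓)*(-10)*(197 + 2*(-10)))) = (-37 - 5/3)/(((⅓)*(-10)*(197 - 20))) = -116/(3*((⅓)*(-10)*177)) = -116/3/(-590) = -116/3*(-1/590) = 58/885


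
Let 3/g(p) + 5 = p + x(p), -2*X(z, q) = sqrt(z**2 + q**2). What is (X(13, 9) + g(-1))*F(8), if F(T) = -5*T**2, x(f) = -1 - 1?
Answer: 120 + 800*sqrt(10) ≈ 2649.8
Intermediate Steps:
x(f) = -2
X(z, q) = -sqrt(q**2 + z**2)/2 (X(z, q) = -sqrt(z**2 + q**2)/2 = -sqrt(q**2 + z**2)/2)
g(p) = 3/(-7 + p) (g(p) = 3/(-5 + (p - 2)) = 3/(-5 + (-2 + p)) = 3/(-7 + p))
(X(13, 9) + g(-1))*F(8) = (-sqrt(9**2 + 13**2)/2 + 3/(-7 - 1))*(-5*8**2) = (-sqrt(81 + 169)/2 + 3/(-8))*(-5*64) = (-5*sqrt(10)/2 + 3*(-1/8))*(-320) = (-5*sqrt(10)/2 - 3/8)*(-320) = (-3/8 - 5*sqrt(10)/2)*(-320) = 120 + 800*sqrt(10)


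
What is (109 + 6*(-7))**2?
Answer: 4489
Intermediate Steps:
(109 + 6*(-7))**2 = (109 - 42)**2 = 67**2 = 4489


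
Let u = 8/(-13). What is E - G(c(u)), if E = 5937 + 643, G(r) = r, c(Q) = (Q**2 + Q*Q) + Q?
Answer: 1111996/169 ≈ 6579.9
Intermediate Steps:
u = -8/13 (u = 8*(-1/13) = -8/13 ≈ -0.61539)
c(Q) = Q + 2*Q**2 (c(Q) = (Q**2 + Q**2) + Q = 2*Q**2 + Q = Q + 2*Q**2)
E = 6580
E - G(c(u)) = 6580 - (-8)*(1 + 2*(-8/13))/13 = 6580 - (-8)*(1 - 16/13)/13 = 6580 - (-8)*(-3)/(13*13) = 6580 - 1*24/169 = 6580 - 24/169 = 1111996/169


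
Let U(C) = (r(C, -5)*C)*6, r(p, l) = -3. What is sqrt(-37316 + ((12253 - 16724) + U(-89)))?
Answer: 3*I*sqrt(4465) ≈ 200.46*I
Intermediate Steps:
U(C) = -18*C (U(C) = -3*C*6 = -18*C)
sqrt(-37316 + ((12253 - 16724) + U(-89))) = sqrt(-37316 + ((12253 - 16724) - 18*(-89))) = sqrt(-37316 + (-4471 + 1602)) = sqrt(-37316 - 2869) = sqrt(-40185) = 3*I*sqrt(4465)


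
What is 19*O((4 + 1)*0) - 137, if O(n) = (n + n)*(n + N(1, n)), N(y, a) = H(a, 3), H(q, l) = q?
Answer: -137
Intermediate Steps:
N(y, a) = a
O(n) = 4*n**2 (O(n) = (n + n)*(n + n) = (2*n)*(2*n) = 4*n**2)
19*O((4 + 1)*0) - 137 = 19*(4*((4 + 1)*0)**2) - 137 = 19*(4*(5*0)**2) - 137 = 19*(4*0**2) - 137 = 19*(4*0) - 137 = 19*0 - 137 = 0 - 137 = -137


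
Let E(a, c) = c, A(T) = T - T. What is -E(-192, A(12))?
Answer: 0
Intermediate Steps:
A(T) = 0
-E(-192, A(12)) = -1*0 = 0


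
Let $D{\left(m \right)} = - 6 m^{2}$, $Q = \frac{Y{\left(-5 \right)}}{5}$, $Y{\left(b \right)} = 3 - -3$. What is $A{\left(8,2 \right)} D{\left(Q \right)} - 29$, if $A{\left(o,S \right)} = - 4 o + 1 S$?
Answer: $\frac{1151}{5} \approx 230.2$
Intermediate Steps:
$Y{\left(b \right)} = 6$ ($Y{\left(b \right)} = 3 + 3 = 6$)
$A{\left(o,S \right)} = S - 4 o$ ($A{\left(o,S \right)} = - 4 o + S = S - 4 o$)
$Q = \frac{6}{5} \approx 1.2$
$A{\left(8,2 \right)} D{\left(Q \right)} - 29 = \left(2 - 32\right) \left(- 6 \left(\frac{6}{5}\right)^{2}\right) - 29 = \left(2 - 32\right) \left(\left(-6\right) \frac{36}{25}\right) - 29 = \left(-30\right) \left(- \frac{216}{25}\right) - 29 = \frac{1296}{5} - 29 = \frac{1151}{5}$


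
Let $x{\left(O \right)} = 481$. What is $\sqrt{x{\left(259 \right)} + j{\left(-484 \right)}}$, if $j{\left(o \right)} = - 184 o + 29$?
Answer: $\sqrt{89566} \approx 299.28$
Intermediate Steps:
$j{\left(o \right)} = 29 - 184 o$
$\sqrt{x{\left(259 \right)} + j{\left(-484 \right)}} = \sqrt{481 + \left(29 - -89056\right)} = \sqrt{481 + \left(29 + 89056\right)} = \sqrt{481 + 89085} = \sqrt{89566}$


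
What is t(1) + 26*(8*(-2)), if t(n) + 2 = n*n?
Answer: -417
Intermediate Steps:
t(n) = -2 + n² (t(n) = -2 + n*n = -2 + n²)
t(1) + 26*(8*(-2)) = (-2 + 1²) + 26*(8*(-2)) = (-2 + 1) + 26*(-16) = -1 - 416 = -417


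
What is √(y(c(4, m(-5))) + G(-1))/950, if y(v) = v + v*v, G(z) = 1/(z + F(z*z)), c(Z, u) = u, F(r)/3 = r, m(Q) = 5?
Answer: √122/1900 ≈ 0.0058133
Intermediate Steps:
F(r) = 3*r
G(z) = 1/(z + 3*z²) (G(z) = 1/(z + 3*(z*z)) = 1/(z + 3*z²))
y(v) = v + v²
√(y(c(4, m(-5))) + G(-1))/950 = √(5*(1 + 5) + 1/((-1)*(1 + 3*(-1))))/950 = √(5*6 - 1/(1 - 3))*(1/950) = √(30 - 1/(-2))*(1/950) = √(30 - 1*(-½))*(1/950) = √(30 + ½)*(1/950) = √(61/2)*(1/950) = (√122/2)*(1/950) = √122/1900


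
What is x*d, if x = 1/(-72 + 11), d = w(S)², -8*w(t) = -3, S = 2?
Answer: -9/3904 ≈ -0.0023053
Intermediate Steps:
w(t) = 3/8 (w(t) = -⅛*(-3) = 3/8)
d = 9/64 (d = (3/8)² = 9/64 ≈ 0.14063)
x = -1/61 (x = 1/(-61) = -1/61 ≈ -0.016393)
x*d = -1/61*9/64 = -9/3904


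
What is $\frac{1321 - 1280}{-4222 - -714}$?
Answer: $- \frac{41}{3508} \approx -0.011688$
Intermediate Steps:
$\frac{1321 - 1280}{-4222 - -714} = \frac{41}{-4222 + 714} = \frac{41}{-3508} = 41 \left(- \frac{1}{3508}\right) = - \frac{41}{3508}$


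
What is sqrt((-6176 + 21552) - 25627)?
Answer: 3*I*sqrt(1139) ≈ 101.25*I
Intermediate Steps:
sqrt((-6176 + 21552) - 25627) = sqrt(15376 - 25627) = sqrt(-10251) = 3*I*sqrt(1139)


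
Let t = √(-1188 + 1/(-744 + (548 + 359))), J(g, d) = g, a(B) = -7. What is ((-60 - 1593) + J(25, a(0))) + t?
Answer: -1628 + I*√31563809/163 ≈ -1628.0 + 34.467*I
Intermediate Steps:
t = I*√31563809/163 (t = √(-1188 + 1/(-744 + 907)) = √(-1188 + 1/163) = √(-193643/163) = I*√31563809/163 ≈ 34.467*I)
((-60 - 1593) + J(25, a(0))) + t = ((-60 - 1593) + 25) + I*√31563809/163 = (-1653 + 25) + I*√31563809/163 = -1628 + I*√31563809/163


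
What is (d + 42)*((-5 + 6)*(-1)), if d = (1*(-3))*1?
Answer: -39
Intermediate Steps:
d = -3 (d = -3*1 = -3)
(d + 42)*((-5 + 6)*(-1)) = (-3 + 42)*((-5 + 6)*(-1)) = 39*(1*(-1)) = 39*(-1) = -39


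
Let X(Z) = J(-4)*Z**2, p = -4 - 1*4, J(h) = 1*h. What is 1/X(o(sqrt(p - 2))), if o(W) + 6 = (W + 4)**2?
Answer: 1/2560 ≈ 0.00039063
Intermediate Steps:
J(h) = h
p = -8 (p = -4 - 4 = -8)
o(W) = -6 + (4 + W)**2 (o(W) = -6 + (W + 4)**2 = -6 + (4 + W)**2)
X(Z) = -4*Z**2
1/X(o(sqrt(p - 2))) = 1/(-4*(-6 + (4 + sqrt(-8 - 2))**2)**2) = 1/(-4*(-6 + (4 + sqrt(-10))**2)**2) = 1/(-4*(-6 + (4 + I*sqrt(10))**2)**2) = -1/(4*(-6 + (4 + I*sqrt(10))**2)**2)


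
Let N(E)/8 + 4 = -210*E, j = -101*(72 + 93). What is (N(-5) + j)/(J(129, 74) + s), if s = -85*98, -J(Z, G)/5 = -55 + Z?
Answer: 8297/8700 ≈ 0.95368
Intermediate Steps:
J(Z, G) = 275 - 5*Z (J(Z, G) = -5*(-55 + Z) = 275 - 5*Z)
j = -16665 (j = -101*165 = -16665)
s = -8330
N(E) = -32 - 1680*E (N(E) = -32 + 8*(-210*E) = -32 - 1680*E)
(N(-5) + j)/(J(129, 74) + s) = ((-32 - 1680*(-5)) - 16665)/((275 - 5*129) - 8330) = ((-32 + 8400) - 16665)/((275 - 645) - 8330) = (8368 - 16665)/(-370 - 8330) = -8297/(-8700) = -8297*(-1/8700) = 8297/8700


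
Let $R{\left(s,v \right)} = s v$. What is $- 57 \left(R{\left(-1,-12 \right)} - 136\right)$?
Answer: $7068$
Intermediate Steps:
$- 57 \left(R{\left(-1,-12 \right)} - 136\right) = - 57 \left(\left(-1\right) \left(-12\right) - 136\right) = - 57 \left(12 - 136\right) = \left(-57\right) \left(-124\right) = 7068$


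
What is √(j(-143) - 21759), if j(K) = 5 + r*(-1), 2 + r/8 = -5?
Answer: I*√21698 ≈ 147.3*I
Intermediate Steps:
r = -56 (r = -16 + 8*(-5) = -16 - 40 = -56)
j(K) = 61 (j(K) = 5 - 56*(-1) = 5 + 56 = 61)
√(j(-143) - 21759) = √(61 - 21759) = √(-21698) = I*√21698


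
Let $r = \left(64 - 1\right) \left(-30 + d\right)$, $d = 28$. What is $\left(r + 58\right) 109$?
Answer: $-7412$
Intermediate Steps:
$r = -126$ ($r = \left(64 - 1\right) \left(-30 + 28\right) = 63 \left(-2\right) = -126$)
$\left(r + 58\right) 109 = \left(-126 + 58\right) 109 = \left(-68\right) 109 = -7412$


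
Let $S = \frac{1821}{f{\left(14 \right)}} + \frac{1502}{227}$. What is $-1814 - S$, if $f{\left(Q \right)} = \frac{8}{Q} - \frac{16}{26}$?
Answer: $\frac{35963277}{908} \approx 39607.0$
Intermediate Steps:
$f{\left(Q \right)} = - \frac{8}{13} + \frac{8}{Q}$ ($f{\left(Q \right)} = \frac{8}{Q} - \frac{8}{13} = - \frac{8}{13} + \frac{8}{Q}$)
$S = - \frac{37610389}{908}$ ($S = \frac{1821}{- \frac{8}{13} + \frac{8}{14}} + \frac{1502}{227} = \frac{1821}{- \frac{8}{13} + 8 \cdot \frac{1}{14}} + 1502 \cdot \frac{1}{227} = \frac{1821}{- \frac{8}{13} + \frac{4}{7}} + \frac{1502}{227} = \frac{1821}{- \frac{4}{91}} + \frac{1502}{227} = 1821 \left(- \frac{91}{4}\right) + \frac{1502}{227} = - \frac{165711}{4} + \frac{1502}{227} = - \frac{37610389}{908} \approx -41421.0$)
$-1814 - S = -1814 - - \frac{37610389}{908} = -1814 + \frac{37610389}{908} = \frac{35963277}{908}$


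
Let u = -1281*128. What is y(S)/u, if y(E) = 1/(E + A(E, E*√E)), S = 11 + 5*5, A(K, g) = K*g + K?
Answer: -1/1286820864 ≈ -7.7711e-10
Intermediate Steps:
A(K, g) = K + K*g
S = 36 (S = 11 + 25 = 36)
u = -163968
y(E) = 1/(E + E*(1 + E^(3/2))) (y(E) = 1/(E + E*(1 + E*√E)) = 1/(E + E*(1 + E^(3/2))))
y(S)/u = (1/(36*(2 + 36^(3/2))))/(-163968) = (1/(36*(2 + 216)))*(-1/163968) = ((1/36)/218)*(-1/163968) = ((1/36)*(1/218))*(-1/163968) = (1/7848)*(-1/163968) = -1/1286820864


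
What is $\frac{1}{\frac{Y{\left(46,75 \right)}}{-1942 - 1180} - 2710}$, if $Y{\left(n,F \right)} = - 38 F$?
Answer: $- \frac{1561}{4228885} \approx -0.00036913$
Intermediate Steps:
$\frac{1}{\frac{Y{\left(46,75 \right)}}{-1942 - 1180} - 2710} = \frac{1}{\frac{\left(-38\right) 75}{-1942 - 1180} - 2710} = \frac{1}{- \frac{2850}{-3122} - 2710} = \frac{1}{\left(-2850\right) \left(- \frac{1}{3122}\right) - 2710} = \frac{1}{\frac{1425}{1561} - 2710} = \frac{1}{- \frac{4228885}{1561}} = - \frac{1561}{4228885}$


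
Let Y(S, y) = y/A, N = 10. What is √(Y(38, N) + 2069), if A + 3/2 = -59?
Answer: √250329/11 ≈ 45.484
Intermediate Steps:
A = -121/2 (A = -3/2 - 59 = -121/2 ≈ -60.500)
Y(S, y) = -2*y/121 (Y(S, y) = y/(-121/2) = y*(-2/121) = -2*y/121)
√(Y(38, N) + 2069) = √(-2/121*10 + 2069) = √(-20/121 + 2069) = √(250329/121) = √250329/11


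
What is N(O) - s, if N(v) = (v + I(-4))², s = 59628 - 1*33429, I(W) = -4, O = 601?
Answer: 330210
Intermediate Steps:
s = 26199 (s = 59628 - 33429 = 26199)
N(v) = (-4 + v)² (N(v) = (v - 4)² = (-4 + v)²)
N(O) - s = (-4 + 601)² - 1*26199 = 597² - 26199 = 356409 - 26199 = 330210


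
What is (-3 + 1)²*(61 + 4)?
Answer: 260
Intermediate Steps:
(-3 + 1)²*(61 + 4) = (-2)²*65 = 4*65 = 260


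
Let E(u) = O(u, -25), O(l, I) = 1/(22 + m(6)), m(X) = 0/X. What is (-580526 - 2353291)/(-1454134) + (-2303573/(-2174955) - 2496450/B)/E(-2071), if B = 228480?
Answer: -76178811736938157/354219713564640 ≈ -215.06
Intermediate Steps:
m(X) = 0
O(l, I) = 1/22 (O(l, I) = 1/(22 + 0) = 1/22)
E(u) = 1/22
(-580526 - 2353291)/(-1454134) + (-2303573/(-2174955) - 2496450/B)/E(-2071) = (-580526 - 2353291)/(-1454134) + (-2303573/(-2174955) - 2496450/228480)/(1/22) = -2933817*(-1/1454134) + (-2303573*(-1/2174955) - 2496450*1/228480)*22 = 2933817/1454134 + (2303573/2174955 - 4895/448)*22 = 2933817/1454134 - 9614404021/974379840*22 = 2933817/1454134 - 105758444231/487189920 = -76178811736938157/354219713564640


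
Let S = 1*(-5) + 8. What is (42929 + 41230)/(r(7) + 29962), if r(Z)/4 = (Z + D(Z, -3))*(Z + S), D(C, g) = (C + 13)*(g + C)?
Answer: 84159/33442 ≈ 2.5166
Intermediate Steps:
D(C, g) = (13 + C)*(C + g)
S = 3 (S = -5 + 8 = 3)
r(Z) = 4*(3 + Z)*(-39 + Z**2 + 11*Z) (r(Z) = 4*((Z + (Z**2 + 13*Z + 13*(-3) + Z*(-3)))*(Z + 3)) = 4*((Z + (Z**2 + 13*Z - 39 - 3*Z))*(3 + Z)) = 4*((Z + (-39 + Z**2 + 10*Z))*(3 + Z)) = 4*((-39 + Z**2 + 11*Z)*(3 + Z)) = 4*((3 + Z)*(-39 + Z**2 + 11*Z)) = 4*(3 + Z)*(-39 + Z**2 + 11*Z))
(42929 + 41230)/(r(7) + 29962) = (42929 + 41230)/((-468 - 24*7 + 4*7**3 + 56*7**2) + 29962) = 84159/((-468 - 168 + 4*343 + 56*49) + 29962) = 84159/((-468 - 168 + 1372 + 2744) + 29962) = 84159/(3480 + 29962) = 84159/33442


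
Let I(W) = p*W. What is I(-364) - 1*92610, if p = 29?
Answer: -103166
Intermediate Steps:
I(W) = 29*W
I(-364) - 1*92610 = 29*(-364) - 1*92610 = -10556 - 92610 = -103166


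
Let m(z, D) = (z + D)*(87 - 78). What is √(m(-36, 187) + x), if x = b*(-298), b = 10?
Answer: I*√1621 ≈ 40.262*I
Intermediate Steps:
m(z, D) = 9*D + 9*z (m(z, D) = (D + z)*9 = 9*D + 9*z)
x = -2980 (x = 10*(-298) = -2980)
√(m(-36, 187) + x) = √((9*187 + 9*(-36)) - 2980) = √((1683 - 324) - 2980) = √(1359 - 2980) = √(-1621) = I*√1621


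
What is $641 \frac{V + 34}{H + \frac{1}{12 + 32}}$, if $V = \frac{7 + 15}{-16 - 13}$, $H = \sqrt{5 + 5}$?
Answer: $- \frac{27188656}{561411} + \frac{1196300864 \sqrt{10}}{561411} \approx 6690.0$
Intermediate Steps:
$H = \sqrt{10} \approx 3.1623$
$V = - \frac{22}{29}$ ($V = \frac{22}{-29} = 22 \left(- \frac{1}{29}\right) = - \frac{22}{29} \approx -0.75862$)
$641 \frac{V + 34}{H + \frac{1}{12 + 32}} = 641 \frac{- \frac{22}{29} + 34}{\sqrt{10} + \frac{1}{12 + 32}} = 641 \frac{964}{29 \left(\sqrt{10} + \frac{1}{44}\right)} = 641 \frac{964}{29 \left(\frac{1}{44} + \sqrt{10}\right)} = \frac{617924}{29 \left(\frac{1}{44} + \sqrt{10}\right)}$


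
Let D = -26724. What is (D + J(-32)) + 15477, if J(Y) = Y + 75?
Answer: -11204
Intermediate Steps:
J(Y) = 75 + Y
(D + J(-32)) + 15477 = (-26724 + (75 - 32)) + 15477 = (-26724 + 43) + 15477 = -26681 + 15477 = -11204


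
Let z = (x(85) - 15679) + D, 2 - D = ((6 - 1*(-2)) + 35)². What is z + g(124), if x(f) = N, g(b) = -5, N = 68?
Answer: -17463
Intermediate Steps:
D = -1847 (D = 2 - ((6 - 1*(-2)) + 35)² = 2 - ((6 + 2) + 35)² = 2 - (8 + 35)² = 2 - 1*43² = 2 - 1*1849 = 2 - 1849 = -1847)
x(f) = 68
z = -17458 (z = (68 - 15679) - 1847 = -15611 - 1847 = -17458)
z + g(124) = -17458 - 5 = -17463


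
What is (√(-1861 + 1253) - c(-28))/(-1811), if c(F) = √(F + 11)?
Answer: I*(√17 - 4*√38)/1811 ≈ -0.011339*I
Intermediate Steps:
c(F) = √(11 + F)
(√(-1861 + 1253) - c(-28))/(-1811) = (√(-1861 + 1253) - √(11 - 28))/(-1811) = (√(-608) - √(-17))*(-1/1811) = (4*I*√38 - I*√17)*(-1/1811) = (-I*√17 + 4*I*√38)*(-1/1811) = -4*I*√38/1811 + I*√17/1811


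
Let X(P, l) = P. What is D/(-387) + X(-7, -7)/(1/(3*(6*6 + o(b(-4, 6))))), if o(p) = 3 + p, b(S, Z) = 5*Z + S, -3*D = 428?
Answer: -1584337/1161 ≈ -1364.6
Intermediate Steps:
D = -428/3 (D = -1/3*428 = -428/3 ≈ -142.67)
b(S, Z) = S + 5*Z
D/(-387) + X(-7, -7)/(1/(3*(6*6 + o(b(-4, 6))))) = -428/3/(-387) - 7*3*(6*6 + (3 + (-4 + 5*6))) = -428/3*(-1/387) - 7*3*(36 + (3 + (-4 + 30))) = 428/1161 - 7*3*(36 + (3 + 26)) = 428/1161 - 7*3*(36 + 29) = 428/1161 - 7*3*65 = 428/1161 - 7/(1/195) = 428/1161 - 7/1/195 = 428/1161 - 7*195 = 428/1161 - 1365 = -1584337/1161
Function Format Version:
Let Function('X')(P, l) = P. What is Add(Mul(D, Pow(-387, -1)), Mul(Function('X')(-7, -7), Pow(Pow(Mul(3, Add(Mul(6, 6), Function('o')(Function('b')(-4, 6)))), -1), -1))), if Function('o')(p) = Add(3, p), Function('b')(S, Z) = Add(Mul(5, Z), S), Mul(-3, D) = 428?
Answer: Rational(-1584337, 1161) ≈ -1364.6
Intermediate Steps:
D = Rational(-428, 3) (D = Mul(Rational(-1, 3), 428) = Rational(-428, 3) ≈ -142.67)
Function('b')(S, Z) = Add(S, Mul(5, Z))
Add(Mul(D, Pow(-387, -1)), Mul(Function('X')(-7, -7), Pow(Pow(Mul(3, Add(Mul(6, 6), Function('o')(Function('b')(-4, 6)))), -1), -1))) = Add(Mul(Rational(-428, 3), Pow(-387, -1)), Mul(-7, Pow(Pow(Mul(3, Add(Mul(6, 6), Add(3, Add(-4, Mul(5, 6))))), -1), -1))) = Add(Mul(Rational(-428, 3), Rational(-1, 387)), Mul(-7, Pow(Pow(Mul(3, Add(36, Add(3, Add(-4, 30)))), -1), -1))) = Add(Rational(428, 1161), Mul(-7, Pow(Pow(Mul(3, Add(36, Add(3, 26))), -1), -1))) = Add(Rational(428, 1161), Mul(-7, Pow(Pow(Mul(3, Add(36, 29)), -1), -1))) = Add(Rational(428, 1161), Mul(-7, Pow(Pow(Mul(3, 65), -1), -1))) = Add(Rational(428, 1161), Mul(-7, Pow(Pow(195, -1), -1))) = Add(Rational(428, 1161), Mul(-7, Pow(Rational(1, 195), -1))) = Add(Rational(428, 1161), Mul(-7, 195)) = Add(Rational(428, 1161), -1365) = Rational(-1584337, 1161)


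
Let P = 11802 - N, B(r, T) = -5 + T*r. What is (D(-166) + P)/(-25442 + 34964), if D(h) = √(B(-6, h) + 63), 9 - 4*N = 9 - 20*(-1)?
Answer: 11807/9522 + √1054/9522 ≈ 1.2434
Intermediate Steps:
N = -5 (N = 9/4 - (9 - 20*(-1))/4 = 9/4 - (9 + 20)/4 = 9/4 - ¼*29 = 9/4 - 29/4 = -5)
D(h) = √(58 - 6*h) (D(h) = √((-5 + h*(-6)) + 63) = √((-5 - 6*h) + 63) = √(58 - 6*h))
P = 11807 (P = 11802 - 1*(-5) = 11802 + 5 = 11807)
(D(-166) + P)/(-25442 + 34964) = (√(58 - 6*(-166)) + 11807)/(-25442 + 34964) = (√(58 + 996) + 11807)/9522 = (√1054 + 11807)*(1/9522) = (11807 + √1054)*(1/9522) = 11807/9522 + √1054/9522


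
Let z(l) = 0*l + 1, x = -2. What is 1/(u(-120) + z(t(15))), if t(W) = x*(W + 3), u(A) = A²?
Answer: 1/14401 ≈ 6.9440e-5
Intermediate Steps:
t(W) = -6 - 2*W (t(W) = -2*(W + 3) = -2*(3 + W) = -6 - 2*W)
z(l) = 1 (z(l) = 0 + 1 = 1)
1/(u(-120) + z(t(15))) = 1/((-120)² + 1) = 1/(14400 + 1) = 1/14401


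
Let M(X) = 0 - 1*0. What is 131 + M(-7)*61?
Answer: 131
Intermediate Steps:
M(X) = 0 (M(X) = 0 + 0 = 0)
131 + M(-7)*61 = 131 + 0*61 = 131 + 0 = 131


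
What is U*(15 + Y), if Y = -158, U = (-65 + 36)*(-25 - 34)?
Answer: -244673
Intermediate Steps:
U = 1711 (U = -29*(-59) = 1711)
U*(15 + Y) = 1711*(15 - 158) = 1711*(-143) = -244673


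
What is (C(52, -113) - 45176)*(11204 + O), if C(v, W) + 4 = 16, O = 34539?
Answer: -2065936852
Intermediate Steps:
C(v, W) = 12 (C(v, W) = -4 + 16 = 12)
(C(52, -113) - 45176)*(11204 + O) = (12 - 45176)*(11204 + 34539) = -45164*45743 = -2065936852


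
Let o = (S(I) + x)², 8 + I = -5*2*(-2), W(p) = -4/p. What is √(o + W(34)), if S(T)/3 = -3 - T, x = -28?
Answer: √1540047/17 ≈ 72.999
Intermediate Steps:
I = 12 (I = -8 - 5*2*(-2) = -8 - 10*(-2) = -8 + 20 = 12)
S(T) = -9 - 3*T (S(T) = 3*(-3 - T) = -9 - 3*T)
o = 5329 (o = ((-9 - 3*12) - 28)² = ((-9 - 36) - 28)² = (-45 - 28)² = (-73)² = 5329)
√(o + W(34)) = √(5329 - 4/34) = √(5329 - 4*1/34) = √(5329 - 2/17) = √(90591/17) = √1540047/17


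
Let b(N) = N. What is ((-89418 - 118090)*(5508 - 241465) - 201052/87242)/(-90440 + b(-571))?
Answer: -2135813502969350/3969990831 ≈ -5.3799e+5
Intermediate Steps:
((-89418 - 118090)*(5508 - 241465) - 201052/87242)/(-90440 + b(-571)) = ((-89418 - 118090)*(5508 - 241465) - 201052/87242)/(-90440 - 571) = (-207508*(-235957) - 201052*1/87242)/(-91011) = (48962965156 - 100526/43621)*(-1/91011) = (2135813502969350/43621)*(-1/91011) = -2135813502969350/3969990831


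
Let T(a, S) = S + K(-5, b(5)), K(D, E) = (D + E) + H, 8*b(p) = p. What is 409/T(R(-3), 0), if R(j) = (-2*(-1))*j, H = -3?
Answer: -3272/59 ≈ -55.458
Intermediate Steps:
b(p) = p/8
K(D, E) = -3 + D + E (K(D, E) = (D + E) - 3 = -3 + D + E)
R(j) = 2*j
T(a, S) = -59/8 + S (T(a, S) = S + (-3 - 5 + (⅛)*5) = S + (-3 - 5 + 5/8) = S - 59/8 = -59/8 + S)
409/T(R(-3), 0) = 409/(-59/8 + 0) = 409/(-59/8) = 409*(-8/59) = -3272/59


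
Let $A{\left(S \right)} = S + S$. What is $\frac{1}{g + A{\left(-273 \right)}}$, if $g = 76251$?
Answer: $\frac{1}{75705} \approx 1.3209 \cdot 10^{-5}$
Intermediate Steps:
$A{\left(S \right)} = 2 S$
$\frac{1}{g + A{\left(-273 \right)}} = \frac{1}{76251 + 2 \left(-273\right)} = \frac{1}{76251 - 546} = \frac{1}{75705}$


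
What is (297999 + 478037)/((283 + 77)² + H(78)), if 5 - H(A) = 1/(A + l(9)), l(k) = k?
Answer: 33757566/5637817 ≈ 5.9877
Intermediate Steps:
H(A) = 5 - 1/(9 + A) (H(A) = 5 - 1/(A + 9) = 5 - 1/(9 + A))
(297999 + 478037)/((283 + 77)² + H(78)) = (297999 + 478037)/((283 + 77)² + (44 + 5*78)/(9 + 78)) = 776036/(360² + (44 + 390)/87) = 776036/(129600 + (1/87)*434) = 776036/(129600 + 434/87) = 776036/(11275634/87) = 776036*(87/11275634) = 33757566/5637817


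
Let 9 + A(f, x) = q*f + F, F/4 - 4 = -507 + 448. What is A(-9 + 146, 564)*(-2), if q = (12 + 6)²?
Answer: -88318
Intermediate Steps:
F = -220 (F = 16 + 4*(-507 + 448) = 16 + 4*(-59) = 16 - 236 = -220)
q = 324 (q = 18² = 324)
A(f, x) = -229 + 324*f (A(f, x) = -9 + (324*f - 220) = -9 + (-220 + 324*f) = -229 + 324*f)
A(-9 + 146, 564)*(-2) = (-229 + 324*(-9 + 146))*(-2) = (-229 + 324*137)*(-2) = (-229 + 44388)*(-2) = 44159*(-2) = -88318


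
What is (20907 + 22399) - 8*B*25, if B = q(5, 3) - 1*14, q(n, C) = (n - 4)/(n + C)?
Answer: 46081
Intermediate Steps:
q(n, C) = (-4 + n)/(C + n)
B = -111/8 (B = (-4 + 5)/(3 + 5) - 1*14 = 1/8 - 14 = (⅛)*1 - 14 = ⅛ - 14 = -111/8 ≈ -13.875)
(20907 + 22399) - 8*B*25 = (20907 + 22399) - 8*(-111/8)*25 = 43306 + 111*25 = 43306 + 2775 = 46081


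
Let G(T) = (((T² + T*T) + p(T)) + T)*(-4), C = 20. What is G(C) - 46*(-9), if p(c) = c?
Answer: -2946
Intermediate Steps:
G(T) = -8*T - 8*T² (G(T) = (((T² + T*T) + T) + T)*(-4) = (((T² + T²) + T) + T)*(-4) = ((2*T² + T) + T)*(-4) = ((T + 2*T²) + T)*(-4) = (2*T + 2*T²)*(-4) = -8*T - 8*T²)
G(C) - 46*(-9) = 8*20*(-1 - 1*20) - 46*(-9) = 8*20*(-1 - 20) - 1*(-414) = 8*20*(-21) + 414 = -3360 + 414 = -2946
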